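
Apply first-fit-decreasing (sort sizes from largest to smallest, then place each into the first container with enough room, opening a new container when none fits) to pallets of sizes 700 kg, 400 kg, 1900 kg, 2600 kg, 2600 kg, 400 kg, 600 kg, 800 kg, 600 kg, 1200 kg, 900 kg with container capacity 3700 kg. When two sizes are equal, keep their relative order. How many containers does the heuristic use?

4

Sorted descending: 2600, 2600, 1900, 1200, 900, 800, 700, 600, 600, 400, 400.
  2600 → container 1 (new)  [load 2600/3700]
  2600 → container 2 (new)  [load 2600/3700]
  1900 → container 3 (new)  [load 1900/3700]
  1200 → container 3  [load 3100/3700]
  900 → container 1  [load 3500/3700]
  800 → container 2  [load 3400/3700]
  700 → container 4 (new)  [load 700/3700]
  600 → container 3  [load 3700/3700]
  600 → container 4  [load 1300/3700]
  400 → container 4  [load 1700/3700]
  400 → container 4  [load 2100/3700]
4 containers opened.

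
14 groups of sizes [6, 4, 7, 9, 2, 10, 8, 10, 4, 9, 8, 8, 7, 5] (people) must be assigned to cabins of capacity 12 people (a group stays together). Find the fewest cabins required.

Total = 10 + 10 + 9 + 9 + 8 + 8 + 8 + 7 + 7 + 6 + 5 + 4 + 4 + 2 = 97 people.
Lower bound: ⌈97/12⌉ = 9 cabins.
A packing using 10 cabins:
  cabin 1: 10 + 2 = 12
  cabin 2: 10 = 10
  cabin 3: 9 = 9
  cabin 4: 9 = 9
  cabin 5: 8 + 4 = 12
  cabin 6: 8 + 4 = 12
  cabin 7: 8 = 8
  cabin 8: 7 + 5 = 12
  cabin 9: 7 = 7
  cabin 10: 6 = 6
No arrangement into 9 cabins stays within capacity, so 10 is optimal.

10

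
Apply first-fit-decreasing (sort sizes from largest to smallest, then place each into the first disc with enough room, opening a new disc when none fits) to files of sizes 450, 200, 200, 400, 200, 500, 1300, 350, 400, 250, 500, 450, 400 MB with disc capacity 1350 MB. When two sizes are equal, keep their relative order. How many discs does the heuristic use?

5

Sorted descending: 1300, 500, 500, 450, 450, 400, 400, 400, 350, 250, 200, 200, 200.
  1300 → disc 1 (new)  [load 1300/1350]
  500 → disc 2 (new)  [load 500/1350]
  500 → disc 2  [load 1000/1350]
  450 → disc 3 (new)  [load 450/1350]
  450 → disc 3  [load 900/1350]
  400 → disc 3  [load 1300/1350]
  400 → disc 4 (new)  [load 400/1350]
  400 → disc 4  [load 800/1350]
  350 → disc 2  [load 1350/1350]
  250 → disc 4  [load 1050/1350]
  200 → disc 4  [load 1250/1350]
  200 → disc 5 (new)  [load 200/1350]
  200 → disc 5  [load 400/1350]
5 discs opened.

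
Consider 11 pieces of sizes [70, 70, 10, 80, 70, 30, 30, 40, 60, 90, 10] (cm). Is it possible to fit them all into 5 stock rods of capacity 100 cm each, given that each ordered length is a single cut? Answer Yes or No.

No

Total = 560 cm; ⌈560/100⌉ = 6.
At least 6 stock rods are required, but only 5 are allowed.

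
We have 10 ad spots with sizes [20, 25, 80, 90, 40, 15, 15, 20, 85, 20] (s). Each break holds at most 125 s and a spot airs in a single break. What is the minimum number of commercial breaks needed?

4

Total = 90 + 85 + 80 + 40 + 25 + 20 + 20 + 20 + 15 + 15 = 410 s.
Lower bound: ⌈410/125⌉ = 4 commercial breaks.
A packing using 4 commercial breaks:
  break 1: 90 + 25 = 115
  break 2: 85 + 40 = 125
  break 3: 80 + 20 + 20 = 120
  break 4: 20 + 15 + 15 = 50
This matches the lower bound, so 4 is optimal.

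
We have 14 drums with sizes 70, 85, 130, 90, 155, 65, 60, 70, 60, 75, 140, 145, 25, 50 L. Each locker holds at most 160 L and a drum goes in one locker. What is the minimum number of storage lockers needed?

Total = 155 + 145 + 140 + 130 + 90 + 85 + 75 + 70 + 70 + 65 + 60 + 60 + 50 + 25 = 1220 L.
Lower bound: ⌈1220/160⌉ = 8 storage lockers.
A packing using 9 storage lockers:
  locker 1: 155 = 155
  locker 2: 145 = 145
  locker 3: 140 = 140
  locker 4: 130 + 25 = 155
  locker 5: 90 + 70 = 160
  locker 6: 85 + 75 = 160
  locker 7: 70 + 65 = 135
  locker 8: 60 + 60 = 120
  locker 9: 50 = 50
No arrangement into 8 storage lockers stays within capacity, so 9 is optimal.

9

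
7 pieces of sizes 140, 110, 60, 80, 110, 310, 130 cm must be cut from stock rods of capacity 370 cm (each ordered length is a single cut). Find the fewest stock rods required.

3

Total = 310 + 140 + 130 + 110 + 110 + 80 + 60 = 940 cm.
Lower bound: ⌈940/370⌉ = 3 stock rods.
A packing using 3 stock rods:
  stock rod 1: 310 + 60 = 370
  stock rod 2: 140 + 130 + 80 = 350
  stock rod 3: 110 + 110 = 220
This matches the lower bound, so 3 is optimal.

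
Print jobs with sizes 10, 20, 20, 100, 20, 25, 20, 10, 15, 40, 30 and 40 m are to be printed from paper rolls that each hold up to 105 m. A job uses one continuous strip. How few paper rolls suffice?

4

Total = 100 + 40 + 40 + 30 + 25 + 20 + 20 + 20 + 20 + 15 + 10 + 10 = 350 m.
Lower bound: ⌈350/105⌉ = 4 paper rolls.
A packing using 4 paper rolls:
  roll 1: 100 = 100
  roll 2: 40 + 40 + 25 = 105
  roll 3: 30 + 20 + 20 + 20 + 15 = 105
  roll 4: 20 + 10 + 10 = 40
This matches the lower bound, so 4 is optimal.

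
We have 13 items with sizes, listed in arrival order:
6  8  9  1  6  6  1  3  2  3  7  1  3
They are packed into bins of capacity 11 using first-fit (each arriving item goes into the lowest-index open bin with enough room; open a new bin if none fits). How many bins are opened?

  6 → bin 1 (new)  [load 6/11]
  8 → bin 2 (new)  [load 8/11]
  9 → bin 3 (new)  [load 9/11]
  1 → bin 1  [load 7/11]
  6 → bin 4 (new)  [load 6/11]
  6 → bin 5 (new)  [load 6/11]
  1 → bin 1  [load 8/11]
  3 → bin 1  [load 11/11]
  2 → bin 2  [load 10/11]
  3 → bin 4  [load 9/11]
  7 → bin 6 (new)  [load 7/11]
  1 → bin 2  [load 11/11]
  3 → bin 5  [load 9/11]
6 bins opened.

6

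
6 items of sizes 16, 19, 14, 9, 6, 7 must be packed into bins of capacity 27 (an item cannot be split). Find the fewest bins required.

Total = 19 + 16 + 14 + 9 + 7 + 6 = 71.
Lower bound: ⌈71/27⌉ = 3 bins.
A packing using 3 bins:
  bin 1: 19 + 7 = 26
  bin 2: 16 + 9 = 25
  bin 3: 14 + 6 = 20
This matches the lower bound, so 3 is optimal.

3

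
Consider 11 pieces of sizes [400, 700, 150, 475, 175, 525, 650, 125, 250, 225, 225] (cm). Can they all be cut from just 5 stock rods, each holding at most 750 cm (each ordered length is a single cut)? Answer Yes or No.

Total = 3900 cm; ⌈3900/750⌉ = 6.
At least 6 stock rods are required, but only 5 are allowed.

No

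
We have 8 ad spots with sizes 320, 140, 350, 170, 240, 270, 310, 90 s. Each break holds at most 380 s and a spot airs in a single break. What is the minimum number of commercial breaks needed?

6

Total = 350 + 320 + 310 + 270 + 240 + 170 + 140 + 90 = 1890 s.
Lower bound: ⌈1890/380⌉ = 5 commercial breaks.
A packing using 6 commercial breaks:
  break 1: 350 = 350
  break 2: 320 = 320
  break 3: 310 = 310
  break 4: 270 + 90 = 360
  break 5: 240 + 140 = 380
  break 6: 170 = 170
No arrangement into 5 commercial breaks stays within capacity, so 6 is optimal.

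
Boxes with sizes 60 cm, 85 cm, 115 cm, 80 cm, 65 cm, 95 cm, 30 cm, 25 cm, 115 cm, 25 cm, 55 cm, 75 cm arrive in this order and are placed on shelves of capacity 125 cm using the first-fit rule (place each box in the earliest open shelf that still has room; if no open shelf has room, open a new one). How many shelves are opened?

  60 → shelf 1 (new)  [load 60/125]
  85 → shelf 2 (new)  [load 85/125]
  115 → shelf 3 (new)  [load 115/125]
  80 → shelf 4 (new)  [load 80/125]
  65 → shelf 1  [load 125/125]
  95 → shelf 5 (new)  [load 95/125]
  30 → shelf 2  [load 115/125]
  25 → shelf 4  [load 105/125]
  115 → shelf 6 (new)  [load 115/125]
  25 → shelf 5  [load 120/125]
  55 → shelf 7 (new)  [load 55/125]
  75 → shelf 8 (new)  [load 75/125]
8 shelves opened.

8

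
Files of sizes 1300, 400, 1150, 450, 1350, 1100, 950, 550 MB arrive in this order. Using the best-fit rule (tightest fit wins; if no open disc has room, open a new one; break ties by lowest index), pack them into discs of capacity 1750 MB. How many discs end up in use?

  1300 → disc 1 (new)  [load 1300/1750]
  400 → disc 1  [load 1700/1750]
  1150 → disc 2 (new)  [load 1150/1750]
  450 → disc 2  [load 1600/1750]
  1350 → disc 3 (new)  [load 1350/1750]
  1100 → disc 4 (new)  [load 1100/1750]
  950 → disc 5 (new)  [load 950/1750]
  550 → disc 4  [load 1650/1750]
5 discs opened.

5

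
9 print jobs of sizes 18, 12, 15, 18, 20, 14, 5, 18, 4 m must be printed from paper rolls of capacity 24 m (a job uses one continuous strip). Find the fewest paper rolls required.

7

Total = 20 + 18 + 18 + 18 + 15 + 14 + 12 + 5 + 4 = 124 m.
Lower bound: ⌈124/24⌉ = 6 paper rolls.
A packing using 7 paper rolls:
  roll 1: 20 + 4 = 24
  roll 2: 18 + 5 = 23
  roll 3: 18 = 18
  roll 4: 18 = 18
  roll 5: 15 = 15
  roll 6: 14 = 14
  roll 7: 12 = 12
No arrangement into 6 paper rolls stays within capacity, so 7 is optimal.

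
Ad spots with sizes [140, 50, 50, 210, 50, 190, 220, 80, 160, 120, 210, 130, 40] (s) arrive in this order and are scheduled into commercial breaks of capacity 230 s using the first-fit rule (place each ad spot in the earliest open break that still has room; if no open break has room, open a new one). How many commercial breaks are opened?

  140 → break 1 (new)  [load 140/230]
  50 → break 1  [load 190/230]
  50 → break 2 (new)  [load 50/230]
  210 → break 3 (new)  [load 210/230]
  50 → break 2  [load 100/230]
  190 → break 4 (new)  [load 190/230]
  220 → break 5 (new)  [load 220/230]
  80 → break 2  [load 180/230]
  160 → break 6 (new)  [load 160/230]
  120 → break 7 (new)  [load 120/230]
  210 → break 8 (new)  [load 210/230]
  130 → break 9 (new)  [load 130/230]
  40 → break 1  [load 230/230]
9 commercial breaks opened.

9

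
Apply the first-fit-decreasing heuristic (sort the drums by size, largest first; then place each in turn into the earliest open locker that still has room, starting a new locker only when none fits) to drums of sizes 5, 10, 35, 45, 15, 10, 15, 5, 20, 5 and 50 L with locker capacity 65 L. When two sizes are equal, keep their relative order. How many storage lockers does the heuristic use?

4

Sorted descending: 50, 45, 35, 20, 15, 15, 10, 10, 5, 5, 5.
  50 → locker 1 (new)  [load 50/65]
  45 → locker 2 (new)  [load 45/65]
  35 → locker 3 (new)  [load 35/65]
  20 → locker 2  [load 65/65]
  15 → locker 1  [load 65/65]
  15 → locker 3  [load 50/65]
  10 → locker 3  [load 60/65]
  10 → locker 4 (new)  [load 10/65]
  5 → locker 3  [load 65/65]
  5 → locker 4  [load 15/65]
  5 → locker 4  [load 20/65]
4 storage lockers opened.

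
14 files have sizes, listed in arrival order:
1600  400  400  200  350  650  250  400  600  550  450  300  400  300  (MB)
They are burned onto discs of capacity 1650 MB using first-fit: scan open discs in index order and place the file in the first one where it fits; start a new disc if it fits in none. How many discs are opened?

  1600 → disc 1 (new)  [load 1600/1650]
  400 → disc 2 (new)  [load 400/1650]
  400 → disc 2  [load 800/1650]
  200 → disc 2  [load 1000/1650]
  350 → disc 2  [load 1350/1650]
  650 → disc 3 (new)  [load 650/1650]
  250 → disc 2  [load 1600/1650]
  400 → disc 3  [load 1050/1650]
  600 → disc 3  [load 1650/1650]
  550 → disc 4 (new)  [load 550/1650]
  450 → disc 4  [load 1000/1650]
  300 → disc 4  [load 1300/1650]
  400 → disc 5 (new)  [load 400/1650]
  300 → disc 4  [load 1600/1650]
5 discs opened.

5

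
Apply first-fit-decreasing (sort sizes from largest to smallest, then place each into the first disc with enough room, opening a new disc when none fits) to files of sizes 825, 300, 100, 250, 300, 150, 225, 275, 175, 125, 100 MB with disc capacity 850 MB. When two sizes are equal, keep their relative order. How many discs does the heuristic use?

Sorted descending: 825, 300, 300, 275, 250, 225, 175, 150, 125, 100, 100.
  825 → disc 1 (new)  [load 825/850]
  300 → disc 2 (new)  [load 300/850]
  300 → disc 2  [load 600/850]
  275 → disc 3 (new)  [load 275/850]
  250 → disc 2  [load 850/850]
  225 → disc 3  [load 500/850]
  175 → disc 3  [load 675/850]
  150 → disc 3  [load 825/850]
  125 → disc 4 (new)  [load 125/850]
  100 → disc 4  [load 225/850]
  100 → disc 4  [load 325/850]
4 discs opened.

4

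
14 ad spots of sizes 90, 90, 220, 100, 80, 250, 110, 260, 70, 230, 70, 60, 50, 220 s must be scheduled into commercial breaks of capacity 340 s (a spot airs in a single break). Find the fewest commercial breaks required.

6

Total = 260 + 250 + 230 + 220 + 220 + 110 + 100 + 90 + 90 + 80 + 70 + 70 + 60 + 50 = 1900 s.
Lower bound: ⌈1900/340⌉ = 6 commercial breaks.
A packing using 6 commercial breaks:
  break 1: 260 + 80 = 340
  break 2: 250 + 90 = 340
  break 3: 230 + 110 = 340
  break 4: 220 + 100 = 320
  break 5: 220 + 90 = 310
  break 6: 70 + 70 + 60 + 50 = 250
This matches the lower bound, so 6 is optimal.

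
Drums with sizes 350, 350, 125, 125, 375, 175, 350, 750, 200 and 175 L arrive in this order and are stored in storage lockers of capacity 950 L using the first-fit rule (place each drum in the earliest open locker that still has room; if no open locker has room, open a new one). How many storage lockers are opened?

4

  350 → locker 1 (new)  [load 350/950]
  350 → locker 1  [load 700/950]
  125 → locker 1  [load 825/950]
  125 → locker 1  [load 950/950]
  375 → locker 2 (new)  [load 375/950]
  175 → locker 2  [load 550/950]
  350 → locker 2  [load 900/950]
  750 → locker 3 (new)  [load 750/950]
  200 → locker 3  [load 950/950]
  175 → locker 4 (new)  [load 175/950]
4 storage lockers opened.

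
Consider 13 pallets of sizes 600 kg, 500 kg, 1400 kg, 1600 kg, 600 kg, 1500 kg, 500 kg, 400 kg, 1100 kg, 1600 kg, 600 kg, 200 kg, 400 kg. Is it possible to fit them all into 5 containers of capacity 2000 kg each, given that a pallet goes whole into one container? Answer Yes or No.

Total = 11000 kg; ⌈11000/2000⌉ = 6.
At least 6 containers are required, but only 5 are allowed.

No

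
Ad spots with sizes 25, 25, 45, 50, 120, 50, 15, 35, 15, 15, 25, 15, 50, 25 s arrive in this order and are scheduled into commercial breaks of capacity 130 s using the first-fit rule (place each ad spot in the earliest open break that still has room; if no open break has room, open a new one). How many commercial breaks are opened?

5

  25 → break 1 (new)  [load 25/130]
  25 → break 1  [load 50/130]
  45 → break 1  [load 95/130]
  50 → break 2 (new)  [load 50/130]
  120 → break 3 (new)  [load 120/130]
  50 → break 2  [load 100/130]
  15 → break 1  [load 110/130]
  35 → break 4 (new)  [load 35/130]
  15 → break 1  [load 125/130]
  15 → break 2  [load 115/130]
  25 → break 4  [load 60/130]
  15 → break 2  [load 130/130]
  50 → break 4  [load 110/130]
  25 → break 5 (new)  [load 25/130]
5 commercial breaks opened.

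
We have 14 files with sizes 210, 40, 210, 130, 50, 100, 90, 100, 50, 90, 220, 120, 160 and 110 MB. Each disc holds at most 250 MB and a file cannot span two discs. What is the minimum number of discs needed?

7

Total = 220 + 210 + 210 + 160 + 130 + 120 + 110 + 100 + 100 + 90 + 90 + 50 + 50 + 40 = 1680 MB.
Lower bound: ⌈1680/250⌉ = 7 discs.
A packing using 7 discs:
  disc 1: 220 = 220
  disc 2: 210 + 40 = 250
  disc 3: 210 = 210
  disc 4: 160 + 90 = 250
  disc 5: 130 + 120 = 250
  disc 6: 110 + 90 + 50 = 250
  disc 7: 100 + 100 + 50 = 250
This matches the lower bound, so 7 is optimal.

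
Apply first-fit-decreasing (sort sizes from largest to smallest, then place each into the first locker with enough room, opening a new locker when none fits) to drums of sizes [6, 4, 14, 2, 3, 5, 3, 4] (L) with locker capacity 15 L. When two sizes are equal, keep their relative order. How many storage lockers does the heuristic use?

3

Sorted descending: 14, 6, 5, 4, 4, 3, 3, 2.
  14 → locker 1 (new)  [load 14/15]
  6 → locker 2 (new)  [load 6/15]
  5 → locker 2  [load 11/15]
  4 → locker 2  [load 15/15]
  4 → locker 3 (new)  [load 4/15]
  3 → locker 3  [load 7/15]
  3 → locker 3  [load 10/15]
  2 → locker 3  [load 12/15]
3 storage lockers opened.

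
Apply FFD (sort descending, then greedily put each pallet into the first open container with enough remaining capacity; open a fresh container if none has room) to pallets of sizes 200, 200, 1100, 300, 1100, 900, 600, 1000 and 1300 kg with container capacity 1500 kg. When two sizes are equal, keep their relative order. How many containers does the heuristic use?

Sorted descending: 1300, 1100, 1100, 1000, 900, 600, 300, 200, 200.
  1300 → container 1 (new)  [load 1300/1500]
  1100 → container 2 (new)  [load 1100/1500]
  1100 → container 3 (new)  [load 1100/1500]
  1000 → container 4 (new)  [load 1000/1500]
  900 → container 5 (new)  [load 900/1500]
  600 → container 5  [load 1500/1500]
  300 → container 2  [load 1400/1500]
  200 → container 1  [load 1500/1500]
  200 → container 3  [load 1300/1500]
5 containers opened.

5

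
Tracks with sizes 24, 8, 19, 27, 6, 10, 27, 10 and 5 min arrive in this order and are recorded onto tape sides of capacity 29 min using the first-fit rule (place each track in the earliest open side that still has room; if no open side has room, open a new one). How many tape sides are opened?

  24 → side 1 (new)  [load 24/29]
  8 → side 2 (new)  [load 8/29]
  19 → side 2  [load 27/29]
  27 → side 3 (new)  [load 27/29]
  6 → side 4 (new)  [load 6/29]
  10 → side 4  [load 16/29]
  27 → side 5 (new)  [load 27/29]
  10 → side 4  [load 26/29]
  5 → side 1  [load 29/29]
5 tape sides opened.

5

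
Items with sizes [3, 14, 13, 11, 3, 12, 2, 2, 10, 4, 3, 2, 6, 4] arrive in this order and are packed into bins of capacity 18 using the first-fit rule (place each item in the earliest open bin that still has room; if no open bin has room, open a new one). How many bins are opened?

  3 → bin 1 (new)  [load 3/18]
  14 → bin 1  [load 17/18]
  13 → bin 2 (new)  [load 13/18]
  11 → bin 3 (new)  [load 11/18]
  3 → bin 2  [load 16/18]
  12 → bin 4 (new)  [load 12/18]
  2 → bin 2  [load 18/18]
  2 → bin 3  [load 13/18]
  10 → bin 5 (new)  [load 10/18]
  4 → bin 3  [load 17/18]
  3 → bin 4  [load 15/18]
  2 → bin 4  [load 17/18]
  6 → bin 5  [load 16/18]
  4 → bin 6 (new)  [load 4/18]
6 bins opened.

6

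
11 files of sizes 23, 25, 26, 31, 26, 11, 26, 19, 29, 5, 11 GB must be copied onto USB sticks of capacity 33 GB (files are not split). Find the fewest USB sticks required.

Total = 31 + 29 + 26 + 26 + 26 + 25 + 23 + 19 + 11 + 11 + 5 = 232 GB.
Lower bound: ⌈232/33⌉ = 8 USB sticks.
A packing using 9 USB sticks:
  USB stick 1: 31 = 31
  USB stick 2: 29 = 29
  USB stick 3: 26 + 5 = 31
  USB stick 4: 26 = 26
  USB stick 5: 26 = 26
  USB stick 6: 25 = 25
  USB stick 7: 23 = 23
  USB stick 8: 19 + 11 = 30
  USB stick 9: 11 = 11
No arrangement into 8 USB sticks stays within capacity, so 9 is optimal.

9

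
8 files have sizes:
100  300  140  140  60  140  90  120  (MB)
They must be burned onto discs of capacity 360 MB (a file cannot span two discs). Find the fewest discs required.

4

Total = 300 + 140 + 140 + 140 + 120 + 100 + 90 + 60 = 1090 MB.
Lower bound: ⌈1090/360⌉ = 4 discs.
A packing using 4 discs:
  disc 1: 300 + 60 = 360
  disc 2: 140 + 140 = 280
  disc 3: 140 + 120 + 100 = 360
  disc 4: 90 = 90
This matches the lower bound, so 4 is optimal.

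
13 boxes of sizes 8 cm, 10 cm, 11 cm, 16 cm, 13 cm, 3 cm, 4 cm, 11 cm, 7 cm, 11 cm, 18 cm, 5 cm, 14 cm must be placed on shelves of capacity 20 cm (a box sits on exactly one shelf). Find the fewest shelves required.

Total = 18 + 16 + 14 + 13 + 11 + 11 + 11 + 10 + 8 + 7 + 5 + 4 + 3 = 131 cm.
Lower bound: ⌈131/20⌉ = 7 shelves.
A packing using 8 shelves:
  shelf 1: 18 = 18
  shelf 2: 16 + 4 = 20
  shelf 3: 14 + 5 = 19
  shelf 4: 13 + 7 = 20
  shelf 5: 11 + 8 = 19
  shelf 6: 11 + 3 = 14
  shelf 7: 11 = 11
  shelf 8: 10 = 10
No arrangement into 7 shelves stays within capacity, so 8 is optimal.

8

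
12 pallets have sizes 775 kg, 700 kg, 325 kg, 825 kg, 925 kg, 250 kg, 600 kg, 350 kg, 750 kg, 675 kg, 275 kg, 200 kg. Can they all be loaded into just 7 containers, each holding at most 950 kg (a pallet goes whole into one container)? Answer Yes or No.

Total = 6650 kg; ⌈6650/950⌉ = 7.
The bound of 7 does not rule out 7, but exhaustive search shows no assignment into 7 containers of capacity 950 kg exists — the minimum is 8.

No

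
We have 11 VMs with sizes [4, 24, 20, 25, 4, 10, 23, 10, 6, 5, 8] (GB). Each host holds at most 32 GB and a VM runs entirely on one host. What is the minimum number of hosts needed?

5

Total = 25 + 24 + 23 + 20 + 10 + 10 + 8 + 6 + 5 + 4 + 4 = 139 GB.
Lower bound: ⌈139/32⌉ = 5 hosts.
A packing using 5 hosts:
  host 1: 25 + 6 = 31
  host 2: 24 + 8 = 32
  host 3: 23 + 5 + 4 = 32
  host 4: 20 + 10 = 30
  host 5: 10 + 4 = 14
This matches the lower bound, so 5 is optimal.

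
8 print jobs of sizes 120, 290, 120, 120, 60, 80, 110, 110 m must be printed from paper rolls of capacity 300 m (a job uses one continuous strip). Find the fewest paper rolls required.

Total = 290 + 120 + 120 + 120 + 110 + 110 + 80 + 60 = 1010 m.
Lower bound: ⌈1010/300⌉ = 4 paper rolls.
A packing using 4 paper rolls:
  roll 1: 290 = 290
  roll 2: 120 + 120 + 60 = 300
  roll 3: 120 + 110 = 230
  roll 4: 110 + 80 = 190
This matches the lower bound, so 4 is optimal.

4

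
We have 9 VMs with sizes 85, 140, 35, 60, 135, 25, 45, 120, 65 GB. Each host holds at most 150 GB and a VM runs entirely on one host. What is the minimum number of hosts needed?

Total = 140 + 135 + 120 + 85 + 65 + 60 + 45 + 35 + 25 = 710 GB.
Lower bound: ⌈710/150⌉ = 5 hosts.
A packing using 5 hosts:
  host 1: 140 = 140
  host 2: 135 = 135
  host 3: 120 + 25 = 145
  host 4: 85 + 65 = 150
  host 5: 60 + 45 + 35 = 140
This matches the lower bound, so 5 is optimal.

5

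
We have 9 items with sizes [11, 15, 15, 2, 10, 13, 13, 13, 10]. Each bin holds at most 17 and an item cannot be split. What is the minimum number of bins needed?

8

Total = 15 + 15 + 13 + 13 + 13 + 11 + 10 + 10 + 2 = 102.
Lower bound: ⌈102/17⌉ = 6 bins.
Also, 8 items each exceed 17/2, and no two of those can share a bin, so at least 8 bins are needed.
A packing using 8 bins:
  bin 1: 15 + 2 = 17
  bin 2: 15 = 15
  bin 3: 13 = 13
  bin 4: 13 = 13
  bin 5: 13 = 13
  bin 6: 11 = 11
  bin 7: 10 = 10
  bin 8: 10 = 10
This matches the lower bound, so 8 is optimal.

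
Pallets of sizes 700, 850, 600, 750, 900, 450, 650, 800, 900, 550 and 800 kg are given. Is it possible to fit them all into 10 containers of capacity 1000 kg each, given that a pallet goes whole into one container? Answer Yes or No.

Yes

A valid assignment using 10 containers:
  container 1: 900 = 900
  container 2: 900 = 900
  container 3: 850 = 850
  container 4: 800 = 800
  container 5: 800 = 800
  container 6: 750 = 750
  container 7: 700 = 700
  container 8: 650 = 650
  container 9: 600 = 600
  container 10: 550 + 450 = 1000
Every load is within 1000 kg, so 10 containers suffice.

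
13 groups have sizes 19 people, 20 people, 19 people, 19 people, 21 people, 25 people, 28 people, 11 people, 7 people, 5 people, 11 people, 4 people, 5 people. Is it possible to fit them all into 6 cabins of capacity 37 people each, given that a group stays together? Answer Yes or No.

No

Total = 194 people; ⌈194/37⌉ = 6.
7 groups each exceed half the capacity and cannot share a cabin, forcing at least 7 cabins.
At least 7 cabins are required, but only 6 are allowed.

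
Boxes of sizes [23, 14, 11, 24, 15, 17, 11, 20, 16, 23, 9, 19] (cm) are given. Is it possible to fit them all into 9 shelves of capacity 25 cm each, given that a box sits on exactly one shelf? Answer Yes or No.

No

Total = 202 cm; ⌈202/25⌉ = 9.
The bound of 9 does not rule out 9, but exhaustive search shows no assignment into 9 shelves of capacity 25 cm exists — the minimum is 10.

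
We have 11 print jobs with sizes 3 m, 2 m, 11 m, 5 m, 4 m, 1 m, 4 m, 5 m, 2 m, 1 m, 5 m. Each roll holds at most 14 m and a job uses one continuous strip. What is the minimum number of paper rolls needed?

Total = 11 + 5 + 5 + 5 + 4 + 4 + 3 + 2 + 2 + 1 + 1 = 43 m.
Lower bound: ⌈43/14⌉ = 4 paper rolls.
A packing using 4 paper rolls:
  roll 1: 11 + 3 = 14
  roll 2: 5 + 5 + 4 = 14
  roll 3: 5 + 4 + 2 + 2 + 1 = 14
  roll 4: 1 = 1
This matches the lower bound, so 4 is optimal.

4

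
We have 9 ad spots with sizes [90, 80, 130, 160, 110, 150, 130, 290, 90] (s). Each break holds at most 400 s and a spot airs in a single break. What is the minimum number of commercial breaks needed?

Total = 290 + 160 + 150 + 130 + 130 + 110 + 90 + 90 + 80 = 1230 s.
Lower bound: ⌈1230/400⌉ = 4 commercial breaks.
A packing using 4 commercial breaks:
  break 1: 290 + 110 = 400
  break 2: 160 + 150 + 90 = 400
  break 3: 130 + 130 + 90 = 350
  break 4: 80 = 80
This matches the lower bound, so 4 is optimal.

4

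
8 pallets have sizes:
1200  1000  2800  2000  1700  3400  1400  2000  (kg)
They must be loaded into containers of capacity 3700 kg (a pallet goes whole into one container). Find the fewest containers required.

5

Total = 3400 + 2800 + 2000 + 2000 + 1700 + 1400 + 1200 + 1000 = 15500 kg.
Lower bound: ⌈15500/3700⌉ = 5 containers.
A packing using 5 containers:
  container 1: 3400 = 3400
  container 2: 2800 = 2800
  container 3: 2000 + 1700 = 3700
  container 4: 2000 + 1400 = 3400
  container 5: 1200 + 1000 = 2200
This matches the lower bound, so 5 is optimal.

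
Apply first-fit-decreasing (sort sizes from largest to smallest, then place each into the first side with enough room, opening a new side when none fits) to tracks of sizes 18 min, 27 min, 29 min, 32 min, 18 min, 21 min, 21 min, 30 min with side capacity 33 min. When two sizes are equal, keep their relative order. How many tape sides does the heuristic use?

8

Sorted descending: 32, 30, 29, 27, 21, 21, 18, 18.
  32 → side 1 (new)  [load 32/33]
  30 → side 2 (new)  [load 30/33]
  29 → side 3 (new)  [load 29/33]
  27 → side 4 (new)  [load 27/33]
  21 → side 5 (new)  [load 21/33]
  21 → side 6 (new)  [load 21/33]
  18 → side 7 (new)  [load 18/33]
  18 → side 8 (new)  [load 18/33]
8 tape sides opened.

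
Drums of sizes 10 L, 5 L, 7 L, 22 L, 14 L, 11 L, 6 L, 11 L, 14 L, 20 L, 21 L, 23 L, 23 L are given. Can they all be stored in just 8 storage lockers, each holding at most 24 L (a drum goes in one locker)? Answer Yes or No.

Total = 187 L; ⌈187/24⌉ = 8.
The bound of 8 does not rule out 8, but exhaustive search shows no assignment into 8 storage lockers of capacity 24 L exists — the minimum is 9.

No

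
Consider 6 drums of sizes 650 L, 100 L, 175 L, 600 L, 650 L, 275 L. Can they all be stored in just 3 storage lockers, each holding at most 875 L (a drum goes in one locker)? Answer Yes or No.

A valid assignment using 3 storage lockers:
  locker 1: 650 + 175 = 825
  locker 2: 650 + 100 = 750
  locker 3: 600 + 275 = 875
Every load is within 875 L, so 3 storage lockers suffice.

Yes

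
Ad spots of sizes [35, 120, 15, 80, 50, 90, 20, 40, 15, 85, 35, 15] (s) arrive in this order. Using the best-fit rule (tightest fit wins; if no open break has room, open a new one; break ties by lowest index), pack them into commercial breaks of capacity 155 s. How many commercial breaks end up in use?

4

  35 → break 1 (new)  [load 35/155]
  120 → break 1  [load 155/155]
  15 → break 2 (new)  [load 15/155]
  80 → break 2  [load 95/155]
  50 → break 2  [load 145/155]
  90 → break 3 (new)  [load 90/155]
  20 → break 3  [load 110/155]
  40 → break 3  [load 150/155]
  15 → break 4 (new)  [load 15/155]
  85 → break 4  [load 100/155]
  35 → break 4  [load 135/155]
  15 → break 4  [load 150/155]
4 commercial breaks opened.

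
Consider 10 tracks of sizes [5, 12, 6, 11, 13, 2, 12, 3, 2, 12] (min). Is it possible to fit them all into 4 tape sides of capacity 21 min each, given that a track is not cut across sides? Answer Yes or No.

No

Total = 78 min; ⌈78/21⌉ = 4.
5 tracks each exceed half the capacity and cannot share a side, forcing at least 5 tape sides.
At least 5 tape sides are required, but only 4 are allowed.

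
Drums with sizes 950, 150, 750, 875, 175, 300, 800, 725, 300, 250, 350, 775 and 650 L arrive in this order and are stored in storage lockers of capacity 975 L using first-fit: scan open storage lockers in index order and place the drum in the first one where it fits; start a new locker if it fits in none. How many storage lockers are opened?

9

  950 → locker 1 (new)  [load 950/975]
  150 → locker 2 (new)  [load 150/975]
  750 → locker 2  [load 900/975]
  875 → locker 3 (new)  [load 875/975]
  175 → locker 4 (new)  [load 175/975]
  300 → locker 4  [load 475/975]
  800 → locker 5 (new)  [load 800/975]
  725 → locker 6 (new)  [load 725/975]
  300 → locker 4  [load 775/975]
  250 → locker 6  [load 975/975]
  350 → locker 7 (new)  [load 350/975]
  775 → locker 8 (new)  [load 775/975]
  650 → locker 9 (new)  [load 650/975]
9 storage lockers opened.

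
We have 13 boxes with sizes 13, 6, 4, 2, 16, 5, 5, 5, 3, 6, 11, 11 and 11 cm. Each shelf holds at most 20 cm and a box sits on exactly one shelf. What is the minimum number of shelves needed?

Total = 16 + 13 + 11 + 11 + 11 + 6 + 6 + 5 + 5 + 5 + 4 + 3 + 2 = 98 cm.
Lower bound: ⌈98/20⌉ = 5 shelves.
A packing using 6 shelves:
  shelf 1: 16 + 4 = 20
  shelf 2: 13 + 6 = 19
  shelf 3: 11 + 6 + 3 = 20
  shelf 4: 11 + 5 + 2 = 18
  shelf 5: 11 + 5 = 16
  shelf 6: 5 = 5
No arrangement into 5 shelves stays within capacity, so 6 is optimal.

6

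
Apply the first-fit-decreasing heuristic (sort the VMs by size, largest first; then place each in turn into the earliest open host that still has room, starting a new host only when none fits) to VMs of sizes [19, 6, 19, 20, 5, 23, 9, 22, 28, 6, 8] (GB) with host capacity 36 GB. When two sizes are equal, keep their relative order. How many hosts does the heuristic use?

Sorted descending: 28, 23, 22, 20, 19, 19, 9, 8, 6, 6, 5.
  28 → host 1 (new)  [load 28/36]
  23 → host 2 (new)  [load 23/36]
  22 → host 3 (new)  [load 22/36]
  20 → host 4 (new)  [load 20/36]
  19 → host 5 (new)  [load 19/36]
  19 → host 6 (new)  [load 19/36]
  9 → host 2  [load 32/36]
  8 → host 1  [load 36/36]
  6 → host 3  [load 28/36]
  6 → host 3  [load 34/36]
  5 → host 4  [load 25/36]
6 hosts opened.

6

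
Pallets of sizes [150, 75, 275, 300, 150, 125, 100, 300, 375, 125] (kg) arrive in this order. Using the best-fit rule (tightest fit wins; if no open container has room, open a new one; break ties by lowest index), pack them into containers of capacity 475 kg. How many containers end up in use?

  150 → container 1 (new)  [load 150/475]
  75 → container 1  [load 225/475]
  275 → container 2 (new)  [load 275/475]
  300 → container 3 (new)  [load 300/475]
  150 → container 3  [load 450/475]
  125 → container 2  [load 400/475]
  100 → container 1  [load 325/475]
  300 → container 4 (new)  [load 300/475]
  375 → container 5 (new)  [load 375/475]
  125 → container 1  [load 450/475]
5 containers opened.

5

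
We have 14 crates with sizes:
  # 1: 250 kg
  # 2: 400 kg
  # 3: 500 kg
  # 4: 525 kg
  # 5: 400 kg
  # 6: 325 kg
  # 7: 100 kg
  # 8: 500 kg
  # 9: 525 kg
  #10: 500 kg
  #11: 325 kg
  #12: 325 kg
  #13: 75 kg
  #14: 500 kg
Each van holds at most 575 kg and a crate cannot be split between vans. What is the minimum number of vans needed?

Total = 525 + 525 + 500 + 500 + 500 + 500 + 400 + 400 + 325 + 325 + 325 + 250 + 100 + 75 = 5250 kg.
Lower bound: ⌈5250/575⌉ = 10 vans.
Also, 11 crates each exceed 575/2 kg, and no two of those can share a van, so at least 11 vans are needed.
A packing using 11 vans:
  van 1: 525 = 525
  van 2: 525 = 525
  van 3: 500 + 75 = 575
  van 4: 500 = 500
  van 5: 500 = 500
  van 6: 500 = 500
  van 7: 400 + 100 = 500
  van 8: 400 = 400
  van 9: 325 + 250 = 575
  van 10: 325 = 325
  van 11: 325 = 325
This matches the lower bound, so 11 is optimal.

11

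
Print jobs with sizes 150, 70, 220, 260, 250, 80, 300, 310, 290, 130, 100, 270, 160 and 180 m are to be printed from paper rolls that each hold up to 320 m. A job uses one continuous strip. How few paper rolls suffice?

10

Total = 310 + 300 + 290 + 270 + 260 + 250 + 220 + 180 + 160 + 150 + 130 + 100 + 80 + 70 = 2770 m.
Lower bound: ⌈2770/320⌉ = 9 paper rolls.
A packing using 10 paper rolls:
  roll 1: 310 = 310
  roll 2: 300 = 300
  roll 3: 290 = 290
  roll 4: 270 = 270
  roll 5: 260 = 260
  roll 6: 250 + 70 = 320
  roll 7: 220 + 100 = 320
  roll 8: 180 + 130 = 310
  roll 9: 160 + 150 = 310
  roll 10: 80 = 80
No arrangement into 9 paper rolls stays within capacity, so 10 is optimal.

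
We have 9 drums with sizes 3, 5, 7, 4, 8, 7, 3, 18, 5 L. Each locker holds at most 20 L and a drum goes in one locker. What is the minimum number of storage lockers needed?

4

Total = 18 + 8 + 7 + 7 + 5 + 5 + 4 + 3 + 3 = 60 L.
Lower bound: ⌈60/20⌉ = 3 storage lockers.
A packing using 4 storage lockers:
  locker 1: 18 = 18
  locker 2: 8 + 7 + 5 = 20
  locker 3: 7 + 5 + 4 + 3 = 19
  locker 4: 3 = 3
No arrangement into 3 storage lockers stays within capacity, so 4 is optimal.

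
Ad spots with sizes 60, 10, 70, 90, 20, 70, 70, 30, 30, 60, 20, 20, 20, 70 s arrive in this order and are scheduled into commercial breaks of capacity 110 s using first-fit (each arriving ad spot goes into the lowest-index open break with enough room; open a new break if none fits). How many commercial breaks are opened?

7

  60 → break 1 (new)  [load 60/110]
  10 → break 1  [load 70/110]
  70 → break 2 (new)  [load 70/110]
  90 → break 3 (new)  [load 90/110]
  20 → break 1  [load 90/110]
  70 → break 4 (new)  [load 70/110]
  70 → break 5 (new)  [load 70/110]
  30 → break 2  [load 100/110]
  30 → break 4  [load 100/110]
  60 → break 6 (new)  [load 60/110]
  20 → break 1  [load 110/110]
  20 → break 3  [load 110/110]
  20 → break 5  [load 90/110]
  70 → break 7 (new)  [load 70/110]
7 commercial breaks opened.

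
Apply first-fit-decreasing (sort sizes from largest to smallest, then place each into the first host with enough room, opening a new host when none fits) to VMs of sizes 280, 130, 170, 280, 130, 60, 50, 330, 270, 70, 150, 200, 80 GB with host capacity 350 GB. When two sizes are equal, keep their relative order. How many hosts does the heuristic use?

Sorted descending: 330, 280, 280, 270, 200, 170, 150, 130, 130, 80, 70, 60, 50.
  330 → host 1 (new)  [load 330/350]
  280 → host 2 (new)  [load 280/350]
  280 → host 3 (new)  [load 280/350]
  270 → host 4 (new)  [load 270/350]
  200 → host 5 (new)  [load 200/350]
  170 → host 6 (new)  [load 170/350]
  150 → host 5  [load 350/350]
  130 → host 6  [load 300/350]
  130 → host 7 (new)  [load 130/350]
  80 → host 4  [load 350/350]
  70 → host 2  [load 350/350]
  60 → host 3  [load 340/350]
  50 → host 6  [load 350/350]
7 hosts opened.

7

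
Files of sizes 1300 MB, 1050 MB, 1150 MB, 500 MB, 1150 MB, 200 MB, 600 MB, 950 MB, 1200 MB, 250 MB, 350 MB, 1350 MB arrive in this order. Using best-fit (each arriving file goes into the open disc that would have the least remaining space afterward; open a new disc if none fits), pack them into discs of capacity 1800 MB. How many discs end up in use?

  1300 → disc 1 (new)  [load 1300/1800]
  1050 → disc 2 (new)  [load 1050/1800]
  1150 → disc 3 (new)  [load 1150/1800]
  500 → disc 1  [load 1800/1800]
  1150 → disc 4 (new)  [load 1150/1800]
  200 → disc 3  [load 1350/1800]
  600 → disc 4  [load 1750/1800]
  950 → disc 5 (new)  [load 950/1800]
  1200 → disc 6 (new)  [load 1200/1800]
  250 → disc 3  [load 1600/1800]
  350 → disc 6  [load 1550/1800]
  1350 → disc 7 (new)  [load 1350/1800]
7 discs opened.

7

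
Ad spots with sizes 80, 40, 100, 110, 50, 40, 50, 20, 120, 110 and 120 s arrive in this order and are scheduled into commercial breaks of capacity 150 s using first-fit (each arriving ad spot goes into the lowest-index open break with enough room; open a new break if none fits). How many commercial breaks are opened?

  80 → break 1 (new)  [load 80/150]
  40 → break 1  [load 120/150]
  100 → break 2 (new)  [load 100/150]
  110 → break 3 (new)  [load 110/150]
  50 → break 2  [load 150/150]
  40 → break 3  [load 150/150]
  50 → break 4 (new)  [load 50/150]
  20 → break 1  [load 140/150]
  120 → break 5 (new)  [load 120/150]
  110 → break 6 (new)  [load 110/150]
  120 → break 7 (new)  [load 120/150]
7 commercial breaks opened.

7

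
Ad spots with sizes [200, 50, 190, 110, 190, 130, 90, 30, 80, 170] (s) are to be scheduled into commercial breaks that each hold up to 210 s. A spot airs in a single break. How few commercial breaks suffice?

Total = 200 + 190 + 190 + 170 + 130 + 110 + 90 + 80 + 50 + 30 = 1240 s.
Lower bound: ⌈1240/210⌉ = 6 commercial breaks.
A packing using 7 commercial breaks:
  break 1: 200 = 200
  break 2: 190 = 190
  break 3: 190 = 190
  break 4: 170 + 30 = 200
  break 5: 130 + 80 = 210
  break 6: 110 + 90 = 200
  break 7: 50 = 50
No arrangement into 6 commercial breaks stays within capacity, so 7 is optimal.

7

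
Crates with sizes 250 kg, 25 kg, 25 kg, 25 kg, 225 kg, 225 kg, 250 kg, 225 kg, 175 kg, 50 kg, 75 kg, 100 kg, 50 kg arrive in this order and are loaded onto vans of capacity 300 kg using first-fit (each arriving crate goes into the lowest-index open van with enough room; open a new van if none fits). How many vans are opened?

6

  250 → van 1 (new)  [load 250/300]
  25 → van 1  [load 275/300]
  25 → van 1  [load 300/300]
  25 → van 2 (new)  [load 25/300]
  225 → van 2  [load 250/300]
  225 → van 3 (new)  [load 225/300]
  250 → van 4 (new)  [load 250/300]
  225 → van 5 (new)  [load 225/300]
  175 → van 6 (new)  [load 175/300]
  50 → van 2  [load 300/300]
  75 → van 3  [load 300/300]
  100 → van 6  [load 275/300]
  50 → van 4  [load 300/300]
6 vans opened.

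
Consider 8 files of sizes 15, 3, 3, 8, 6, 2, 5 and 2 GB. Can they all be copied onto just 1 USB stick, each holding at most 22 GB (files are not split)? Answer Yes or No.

No

Total = 44 GB; ⌈44/22⌉ = 2.
At least 2 USB sticks are required, but only 1 is allowed.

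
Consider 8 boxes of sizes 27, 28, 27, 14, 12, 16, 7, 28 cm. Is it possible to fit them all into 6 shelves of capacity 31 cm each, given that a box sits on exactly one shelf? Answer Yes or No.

A valid assignment using 6 shelves:
  shelf 1: 28 = 28
  shelf 2: 28 = 28
  shelf 3: 27 = 27
  shelf 4: 27 = 27
  shelf 5: 16 + 14 = 30
  shelf 6: 12 + 7 = 19
Every load is within 31 cm, so 6 shelves suffice.

Yes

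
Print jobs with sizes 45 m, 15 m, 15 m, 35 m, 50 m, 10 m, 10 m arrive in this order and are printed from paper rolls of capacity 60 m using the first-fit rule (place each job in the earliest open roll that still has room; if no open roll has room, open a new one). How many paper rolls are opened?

  45 → roll 1 (new)  [load 45/60]
  15 → roll 1  [load 60/60]
  15 → roll 2 (new)  [load 15/60]
  35 → roll 2  [load 50/60]
  50 → roll 3 (new)  [load 50/60]
  10 → roll 2  [load 60/60]
  10 → roll 3  [load 60/60]
3 paper rolls opened.

3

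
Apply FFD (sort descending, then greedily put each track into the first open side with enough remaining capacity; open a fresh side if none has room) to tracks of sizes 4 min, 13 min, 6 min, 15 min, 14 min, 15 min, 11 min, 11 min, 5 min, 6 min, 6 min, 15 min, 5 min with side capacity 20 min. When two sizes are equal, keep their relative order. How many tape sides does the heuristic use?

7

Sorted descending: 15, 15, 15, 14, 13, 11, 11, 6, 6, 6, 5, 5, 4.
  15 → side 1 (new)  [load 15/20]
  15 → side 2 (new)  [load 15/20]
  15 → side 3 (new)  [load 15/20]
  14 → side 4 (new)  [load 14/20]
  13 → side 5 (new)  [load 13/20]
  11 → side 6 (new)  [load 11/20]
  11 → side 7 (new)  [load 11/20]
  6 → side 4  [load 20/20]
  6 → side 5  [load 19/20]
  6 → side 6  [load 17/20]
  5 → side 1  [load 20/20]
  5 → side 2  [load 20/20]
  4 → side 3  [load 19/20]
7 tape sides opened.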